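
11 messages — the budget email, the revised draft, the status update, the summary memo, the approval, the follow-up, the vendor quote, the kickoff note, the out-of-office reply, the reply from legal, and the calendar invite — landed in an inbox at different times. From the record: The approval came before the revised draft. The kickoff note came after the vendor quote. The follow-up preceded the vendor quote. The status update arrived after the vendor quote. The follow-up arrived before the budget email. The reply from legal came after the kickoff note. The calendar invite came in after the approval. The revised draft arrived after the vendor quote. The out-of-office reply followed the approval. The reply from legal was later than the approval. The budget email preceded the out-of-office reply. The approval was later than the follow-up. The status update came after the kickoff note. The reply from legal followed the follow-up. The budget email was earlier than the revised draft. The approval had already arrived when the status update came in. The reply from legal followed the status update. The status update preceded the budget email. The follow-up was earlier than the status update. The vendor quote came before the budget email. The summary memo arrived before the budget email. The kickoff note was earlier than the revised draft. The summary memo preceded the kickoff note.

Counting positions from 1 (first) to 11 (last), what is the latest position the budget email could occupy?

The budget email must come before the out-of-office reply and the revised draft — 2 messages forced after it.
Everything else can be placed before the budget email in some valid order, so the budget email can sit as late as position 11 − 2 = 9.

9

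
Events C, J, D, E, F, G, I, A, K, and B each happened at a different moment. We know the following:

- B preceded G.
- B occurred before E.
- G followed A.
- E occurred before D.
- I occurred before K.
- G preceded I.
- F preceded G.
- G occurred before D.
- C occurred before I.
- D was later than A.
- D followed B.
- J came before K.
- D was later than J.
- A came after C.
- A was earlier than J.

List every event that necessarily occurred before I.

Directly stated before I: C and G.
A reaches I via A → G → I.
B reaches I via B → G → I.
F reaches I via F → G → I.
No chain forces K (or any of the others) ahead of I.

A, B, C, F, G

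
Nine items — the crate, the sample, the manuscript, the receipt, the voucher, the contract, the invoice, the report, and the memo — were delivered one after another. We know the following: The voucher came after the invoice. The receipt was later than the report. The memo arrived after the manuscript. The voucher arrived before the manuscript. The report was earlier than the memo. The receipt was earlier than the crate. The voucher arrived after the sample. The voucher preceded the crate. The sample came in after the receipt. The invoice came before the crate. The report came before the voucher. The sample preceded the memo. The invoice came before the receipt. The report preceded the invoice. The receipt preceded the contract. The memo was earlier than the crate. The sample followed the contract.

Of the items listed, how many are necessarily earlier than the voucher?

5

Directly stated before the voucher: the invoice, the report, and the sample.
The contract reaches the voucher via the contract → the sample → the voucher.
The receipt reaches the voucher via the receipt → the sample → the voucher.
That's the contract, the invoice, the receipt, the report, and the sample — 5 in all.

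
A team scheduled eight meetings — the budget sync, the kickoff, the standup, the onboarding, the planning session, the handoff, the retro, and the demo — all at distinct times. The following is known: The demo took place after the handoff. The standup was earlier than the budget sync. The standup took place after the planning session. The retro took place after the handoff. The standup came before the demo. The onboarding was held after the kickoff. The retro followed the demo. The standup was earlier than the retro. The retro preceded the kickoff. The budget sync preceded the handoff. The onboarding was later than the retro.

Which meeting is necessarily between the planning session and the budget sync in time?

the standup

Tracing the constraints gives the planning session → the standup → the budget sync, so the standup sits after the planning session and before the budget sync.
No other meeting is forced both after the planning session and before the budget sync.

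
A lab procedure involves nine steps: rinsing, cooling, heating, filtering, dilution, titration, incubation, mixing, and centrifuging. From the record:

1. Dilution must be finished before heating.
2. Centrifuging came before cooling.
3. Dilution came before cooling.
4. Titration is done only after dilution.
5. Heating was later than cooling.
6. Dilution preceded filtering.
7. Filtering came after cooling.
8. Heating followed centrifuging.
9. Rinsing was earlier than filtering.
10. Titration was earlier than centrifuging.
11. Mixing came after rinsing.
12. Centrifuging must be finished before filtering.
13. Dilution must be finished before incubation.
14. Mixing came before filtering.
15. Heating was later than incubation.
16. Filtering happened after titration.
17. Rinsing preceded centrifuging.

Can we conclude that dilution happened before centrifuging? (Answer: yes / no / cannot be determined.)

yes

Chain the constraints: dilution → titration → centrifuging. Each link is directly stated, so dilution comes before centrifuging.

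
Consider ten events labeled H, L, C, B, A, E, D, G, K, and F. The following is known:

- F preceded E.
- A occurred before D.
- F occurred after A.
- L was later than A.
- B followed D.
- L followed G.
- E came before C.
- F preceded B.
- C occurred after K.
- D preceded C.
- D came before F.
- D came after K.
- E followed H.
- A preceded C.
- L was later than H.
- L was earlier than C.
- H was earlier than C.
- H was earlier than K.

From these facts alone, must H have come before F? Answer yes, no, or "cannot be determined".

yes

Chain the constraints: H → K → D → F. Each link is directly stated, so H comes before F.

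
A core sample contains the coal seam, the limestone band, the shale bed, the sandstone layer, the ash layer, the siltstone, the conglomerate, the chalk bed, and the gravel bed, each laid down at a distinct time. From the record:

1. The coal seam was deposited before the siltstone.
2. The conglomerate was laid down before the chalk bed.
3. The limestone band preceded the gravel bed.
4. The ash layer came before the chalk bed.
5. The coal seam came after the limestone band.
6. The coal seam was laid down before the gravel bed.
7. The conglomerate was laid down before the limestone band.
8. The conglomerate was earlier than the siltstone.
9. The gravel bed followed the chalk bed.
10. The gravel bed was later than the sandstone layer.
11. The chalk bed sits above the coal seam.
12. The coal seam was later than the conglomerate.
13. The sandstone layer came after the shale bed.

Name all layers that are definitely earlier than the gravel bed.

Directly stated before the gravel bed: the chalk bed, the coal seam, the limestone band, and the sandstone layer.
The ash layer reaches the gravel bed via the ash layer → the chalk bed → the gravel bed.
The conglomerate reaches the gravel bed via the conglomerate → the limestone band → the gravel bed.
The shale bed reaches the gravel bed via the shale bed → the sandstone layer → the gravel bed.

the ash layer, the chalk bed, the coal seam, the conglomerate, the limestone band, the sandstone layer, the shale bed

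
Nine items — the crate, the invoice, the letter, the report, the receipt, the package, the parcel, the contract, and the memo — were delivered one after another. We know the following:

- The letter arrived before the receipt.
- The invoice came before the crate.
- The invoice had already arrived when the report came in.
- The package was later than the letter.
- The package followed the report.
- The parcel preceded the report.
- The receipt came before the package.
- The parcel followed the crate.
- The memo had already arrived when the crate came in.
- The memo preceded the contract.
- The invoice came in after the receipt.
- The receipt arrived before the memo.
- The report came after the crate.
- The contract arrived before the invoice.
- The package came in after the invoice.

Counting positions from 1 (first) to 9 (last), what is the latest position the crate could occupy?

The crate must come before the package, the parcel, and the report — 3 items forced after it.
Everything else can be placed before the crate in some valid order, so the crate can sit as late as position 9 − 3 = 6.

6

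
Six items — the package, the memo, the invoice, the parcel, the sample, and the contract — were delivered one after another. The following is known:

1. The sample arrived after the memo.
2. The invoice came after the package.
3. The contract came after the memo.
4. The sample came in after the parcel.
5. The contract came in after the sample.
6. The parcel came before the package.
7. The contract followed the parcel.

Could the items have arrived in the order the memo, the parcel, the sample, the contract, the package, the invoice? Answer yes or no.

yes

Check each stated constraint against the proposed order — e.g. the parcel is ahead of the package; the memo is ahead of the contract. Every pair is in the required order; nothing is violated.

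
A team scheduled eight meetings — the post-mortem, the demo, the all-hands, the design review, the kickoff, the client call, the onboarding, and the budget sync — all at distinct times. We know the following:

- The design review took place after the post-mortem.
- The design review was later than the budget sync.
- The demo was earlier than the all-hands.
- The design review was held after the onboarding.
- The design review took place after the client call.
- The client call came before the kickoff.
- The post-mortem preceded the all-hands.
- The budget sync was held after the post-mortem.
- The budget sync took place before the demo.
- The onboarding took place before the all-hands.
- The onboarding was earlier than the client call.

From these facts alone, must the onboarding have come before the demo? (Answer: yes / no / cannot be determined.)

No chain of stated constraints runs from the onboarding to the demo, and none runs from the demo to the onboarding either.
So the relative order of the onboarding and the demo is not fixed by the given facts.

cannot be determined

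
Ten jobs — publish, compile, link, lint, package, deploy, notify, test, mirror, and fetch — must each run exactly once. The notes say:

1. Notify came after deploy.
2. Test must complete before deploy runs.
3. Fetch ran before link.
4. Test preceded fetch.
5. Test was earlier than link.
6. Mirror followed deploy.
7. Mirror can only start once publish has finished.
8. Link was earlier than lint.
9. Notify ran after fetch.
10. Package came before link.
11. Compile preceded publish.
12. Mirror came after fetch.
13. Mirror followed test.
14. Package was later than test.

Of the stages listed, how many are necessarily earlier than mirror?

5

Directly stated before mirror: deploy, fetch, publish, and test.
Compile reaches mirror via compile → publish → mirror.
No chain forces link (or any of the others) ahead of mirror.
That's compile, deploy, fetch, publish, and test — 5 in all.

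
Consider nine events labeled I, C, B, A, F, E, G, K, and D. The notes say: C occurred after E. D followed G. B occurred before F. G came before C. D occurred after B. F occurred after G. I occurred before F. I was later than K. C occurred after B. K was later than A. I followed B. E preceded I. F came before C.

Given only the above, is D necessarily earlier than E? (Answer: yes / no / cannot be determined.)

No chain of stated constraints runs from D to E, and none runs from E to D either.
So the relative order of D and E is not fixed by the given facts.

cannot be determined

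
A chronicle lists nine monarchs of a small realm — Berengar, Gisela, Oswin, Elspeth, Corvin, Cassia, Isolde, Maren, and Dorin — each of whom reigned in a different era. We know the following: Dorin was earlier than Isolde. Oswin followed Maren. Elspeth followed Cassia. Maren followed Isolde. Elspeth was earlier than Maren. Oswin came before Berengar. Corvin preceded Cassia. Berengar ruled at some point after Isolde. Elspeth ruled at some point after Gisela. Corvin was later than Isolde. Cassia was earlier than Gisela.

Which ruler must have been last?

Berengar

Every other ruler has a chain of constraints placing them before Berengar, so Berengar is last.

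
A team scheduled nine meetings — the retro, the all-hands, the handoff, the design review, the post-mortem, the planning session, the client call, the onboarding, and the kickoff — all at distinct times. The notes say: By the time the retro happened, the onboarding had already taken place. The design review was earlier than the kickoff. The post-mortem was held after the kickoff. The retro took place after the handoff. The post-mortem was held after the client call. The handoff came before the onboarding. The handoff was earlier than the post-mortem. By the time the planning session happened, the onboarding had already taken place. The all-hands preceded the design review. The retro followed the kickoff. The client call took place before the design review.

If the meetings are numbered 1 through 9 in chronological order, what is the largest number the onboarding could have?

The onboarding must come before the planning session and the retro — 2 meetings forced after it.
Everything else can be placed before the onboarding in some valid order, so the onboarding can sit as late as position 9 − 2 = 7.

7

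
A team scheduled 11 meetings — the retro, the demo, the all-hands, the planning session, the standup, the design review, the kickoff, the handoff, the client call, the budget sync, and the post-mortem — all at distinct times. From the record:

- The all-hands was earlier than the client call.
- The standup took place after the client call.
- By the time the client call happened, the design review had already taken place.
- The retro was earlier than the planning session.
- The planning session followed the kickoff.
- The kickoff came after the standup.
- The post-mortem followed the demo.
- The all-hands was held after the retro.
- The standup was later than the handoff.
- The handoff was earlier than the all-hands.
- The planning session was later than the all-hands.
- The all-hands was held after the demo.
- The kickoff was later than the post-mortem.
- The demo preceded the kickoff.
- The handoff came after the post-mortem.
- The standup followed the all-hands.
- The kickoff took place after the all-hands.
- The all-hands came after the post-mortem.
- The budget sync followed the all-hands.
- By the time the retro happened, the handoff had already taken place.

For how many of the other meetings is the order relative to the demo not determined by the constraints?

Forced after the demo: the all-hands, the budget sync, the client call, the handoff, the kickoff, the planning session, the post-mortem, the retro, and the standup.
That leaves the design review with no forced order relative to the demo — 1.

1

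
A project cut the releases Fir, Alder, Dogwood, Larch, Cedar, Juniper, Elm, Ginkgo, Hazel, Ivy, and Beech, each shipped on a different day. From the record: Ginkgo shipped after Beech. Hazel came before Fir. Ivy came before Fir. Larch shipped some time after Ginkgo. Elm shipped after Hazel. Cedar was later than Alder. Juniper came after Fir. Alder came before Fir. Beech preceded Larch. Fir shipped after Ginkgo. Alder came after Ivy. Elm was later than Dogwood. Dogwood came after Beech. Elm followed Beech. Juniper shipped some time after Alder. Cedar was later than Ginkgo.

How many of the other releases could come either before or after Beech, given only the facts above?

Forced after Beech: Cedar, Dogwood, Elm, Fir, Ginkgo, Juniper, and Larch.
That leaves Alder, Hazel, and Ivy with no forced order relative to Beech — 3.

3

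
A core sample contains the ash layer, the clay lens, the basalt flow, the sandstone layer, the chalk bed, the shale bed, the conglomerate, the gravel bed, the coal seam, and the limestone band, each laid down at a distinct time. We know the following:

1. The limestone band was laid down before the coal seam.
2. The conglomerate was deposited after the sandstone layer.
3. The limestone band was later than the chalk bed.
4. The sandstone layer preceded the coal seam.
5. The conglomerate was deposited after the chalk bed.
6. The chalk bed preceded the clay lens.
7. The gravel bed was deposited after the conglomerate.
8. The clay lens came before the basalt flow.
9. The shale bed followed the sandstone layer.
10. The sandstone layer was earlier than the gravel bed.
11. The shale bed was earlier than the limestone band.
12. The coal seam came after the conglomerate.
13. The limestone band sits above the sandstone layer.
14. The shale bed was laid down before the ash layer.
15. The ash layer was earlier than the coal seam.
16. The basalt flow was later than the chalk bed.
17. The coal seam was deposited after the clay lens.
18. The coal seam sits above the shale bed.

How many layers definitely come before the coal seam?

Directly stated before the coal seam: the ash layer, the clay lens, the conglomerate, the limestone band, the sandstone layer, and the shale bed.
The chalk bed reaches the coal seam via the chalk bed → the limestone band → the coal seam.
No chain forces the gravel bed (or any of the others) ahead of the coal seam.
That's the ash layer, the chalk bed, the clay lens, the conglomerate, the limestone band, the sandstone layer, and the shale bed — 7 in all.

7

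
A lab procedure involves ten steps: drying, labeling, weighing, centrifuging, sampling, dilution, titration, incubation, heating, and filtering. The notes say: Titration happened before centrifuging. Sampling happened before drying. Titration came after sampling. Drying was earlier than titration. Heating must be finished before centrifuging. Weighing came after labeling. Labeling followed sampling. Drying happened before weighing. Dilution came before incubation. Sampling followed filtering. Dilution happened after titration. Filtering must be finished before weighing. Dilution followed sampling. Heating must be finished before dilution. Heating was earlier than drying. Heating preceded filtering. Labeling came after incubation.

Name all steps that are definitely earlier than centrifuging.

Directly stated before centrifuging: heating and titration.
Drying reaches centrifuging via drying → titration → centrifuging.
Filtering reaches centrifuging via filtering → sampling → titration → centrifuging.
Sampling reaches centrifuging via sampling → titration → centrifuging.
No chain forces incubation (or any of the others) ahead of centrifuging.

drying, filtering, heating, sampling, titration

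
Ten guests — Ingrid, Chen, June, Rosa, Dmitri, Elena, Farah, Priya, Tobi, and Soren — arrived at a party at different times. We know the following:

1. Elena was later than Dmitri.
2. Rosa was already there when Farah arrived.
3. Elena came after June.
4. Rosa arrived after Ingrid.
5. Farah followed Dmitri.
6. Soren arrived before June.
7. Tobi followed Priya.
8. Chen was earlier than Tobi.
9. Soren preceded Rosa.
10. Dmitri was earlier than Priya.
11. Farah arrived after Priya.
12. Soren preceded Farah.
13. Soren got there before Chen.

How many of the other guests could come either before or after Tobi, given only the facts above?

5

Forced before Tobi: Chen, Dmitri, Priya, and Soren.
That leaves Elena, Farah, Ingrid, June, and Rosa with no forced order relative to Tobi — 5.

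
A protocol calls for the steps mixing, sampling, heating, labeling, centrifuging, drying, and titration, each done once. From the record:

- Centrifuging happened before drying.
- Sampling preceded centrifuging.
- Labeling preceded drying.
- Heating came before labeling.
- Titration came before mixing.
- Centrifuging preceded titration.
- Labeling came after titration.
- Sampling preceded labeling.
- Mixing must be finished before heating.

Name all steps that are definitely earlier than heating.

centrifuging, mixing, sampling, titration

Directly stated before heating: mixing.
Centrifuging reaches heating via centrifuging → titration → mixing → heating.
Sampling reaches heating via sampling → centrifuging → titration → mixing → heating.
Titration reaches heating via titration → mixing → heating.
No chain forces labeling (or any of the others) ahead of heating.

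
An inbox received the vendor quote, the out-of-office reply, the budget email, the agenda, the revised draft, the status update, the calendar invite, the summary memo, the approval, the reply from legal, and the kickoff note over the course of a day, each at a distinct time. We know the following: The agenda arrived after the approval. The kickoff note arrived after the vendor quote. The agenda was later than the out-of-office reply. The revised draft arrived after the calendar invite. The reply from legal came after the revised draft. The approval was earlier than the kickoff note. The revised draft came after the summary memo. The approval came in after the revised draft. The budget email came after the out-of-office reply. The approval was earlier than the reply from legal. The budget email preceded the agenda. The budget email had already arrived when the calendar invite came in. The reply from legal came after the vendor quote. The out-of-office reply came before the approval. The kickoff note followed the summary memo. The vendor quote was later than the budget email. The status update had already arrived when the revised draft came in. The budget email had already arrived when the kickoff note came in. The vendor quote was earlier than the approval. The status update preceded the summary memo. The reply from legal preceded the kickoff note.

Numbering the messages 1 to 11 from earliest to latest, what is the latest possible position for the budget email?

4

The budget email must come before the agenda, the approval, the calendar invite, the kickoff note, the reply from legal, the revised draft, and the vendor quote — 7 messages forced after it.
Everything else can be placed before the budget email in some valid order, so the budget email can sit as late as position 11 − 7 = 4.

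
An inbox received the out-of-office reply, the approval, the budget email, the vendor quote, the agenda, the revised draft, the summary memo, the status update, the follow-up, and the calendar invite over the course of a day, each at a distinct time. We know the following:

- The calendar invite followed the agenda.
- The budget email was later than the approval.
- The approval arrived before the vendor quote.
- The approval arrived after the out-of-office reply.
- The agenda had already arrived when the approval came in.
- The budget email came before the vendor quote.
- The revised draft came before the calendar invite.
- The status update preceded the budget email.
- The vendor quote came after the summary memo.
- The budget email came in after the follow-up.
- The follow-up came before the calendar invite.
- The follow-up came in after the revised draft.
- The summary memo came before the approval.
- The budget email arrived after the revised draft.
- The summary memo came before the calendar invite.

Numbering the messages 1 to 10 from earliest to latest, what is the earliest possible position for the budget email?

8

The agenda, the approval, the follow-up, the out-of-office reply, the revised draft, the status update, and the summary memo must all come before the budget email — 7 forced predecessors.
Nothing else is forced ahead of the budget email, so its earliest slot is position 7 + 1 = 8.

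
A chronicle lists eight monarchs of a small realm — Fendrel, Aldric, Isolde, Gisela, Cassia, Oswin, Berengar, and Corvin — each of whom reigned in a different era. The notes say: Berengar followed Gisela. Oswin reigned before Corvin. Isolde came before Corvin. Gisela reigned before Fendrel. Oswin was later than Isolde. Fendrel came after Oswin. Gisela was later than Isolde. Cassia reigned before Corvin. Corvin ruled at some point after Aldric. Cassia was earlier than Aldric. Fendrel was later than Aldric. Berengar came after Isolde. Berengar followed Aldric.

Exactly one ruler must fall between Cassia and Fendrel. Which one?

Tracing the constraints gives Cassia → Aldric → Fendrel, so Aldric sits after Cassia and before Fendrel.
No other ruler is forced both after Cassia and before Fendrel.

Aldric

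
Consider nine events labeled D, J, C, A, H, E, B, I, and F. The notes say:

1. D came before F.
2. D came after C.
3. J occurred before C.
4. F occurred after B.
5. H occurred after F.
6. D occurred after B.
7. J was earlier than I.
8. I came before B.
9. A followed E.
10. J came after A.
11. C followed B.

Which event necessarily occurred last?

H

Every other event has a chain of constraints placing it before H, so H is last.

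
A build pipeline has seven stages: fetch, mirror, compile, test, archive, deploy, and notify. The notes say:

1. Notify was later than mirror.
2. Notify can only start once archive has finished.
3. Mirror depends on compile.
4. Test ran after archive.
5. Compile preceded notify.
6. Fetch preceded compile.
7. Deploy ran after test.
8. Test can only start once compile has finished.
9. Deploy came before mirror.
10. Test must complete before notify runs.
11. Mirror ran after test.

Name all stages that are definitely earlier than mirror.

Directly stated before mirror: compile, deploy, and test.
Archive reaches mirror via archive → test → mirror.
Fetch reaches mirror via fetch → compile → mirror.
No chain forces notify ahead of mirror.

archive, compile, deploy, fetch, test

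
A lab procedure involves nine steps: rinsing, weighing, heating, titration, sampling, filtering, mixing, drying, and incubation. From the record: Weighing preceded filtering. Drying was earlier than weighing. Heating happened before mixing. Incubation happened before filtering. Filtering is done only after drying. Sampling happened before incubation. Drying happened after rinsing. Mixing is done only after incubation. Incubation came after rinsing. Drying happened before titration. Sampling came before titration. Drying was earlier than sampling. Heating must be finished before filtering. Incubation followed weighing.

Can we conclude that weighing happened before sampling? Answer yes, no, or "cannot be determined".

cannot be determined

No chain of stated constraints runs from weighing to sampling, and none runs from sampling to weighing either.
So the relative order of weighing and sampling is not fixed by the given facts.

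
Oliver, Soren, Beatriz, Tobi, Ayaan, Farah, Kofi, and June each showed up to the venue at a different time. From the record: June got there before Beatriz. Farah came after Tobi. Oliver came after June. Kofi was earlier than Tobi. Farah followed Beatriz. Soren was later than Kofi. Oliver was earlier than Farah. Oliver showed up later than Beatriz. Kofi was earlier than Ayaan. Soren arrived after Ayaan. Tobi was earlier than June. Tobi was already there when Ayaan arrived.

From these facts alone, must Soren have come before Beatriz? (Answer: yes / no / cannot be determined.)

No chain of stated constraints runs from Soren to Beatriz, and none runs from Beatriz to Soren either.
So the relative order of Soren and Beatriz is not fixed by the given facts.

cannot be determined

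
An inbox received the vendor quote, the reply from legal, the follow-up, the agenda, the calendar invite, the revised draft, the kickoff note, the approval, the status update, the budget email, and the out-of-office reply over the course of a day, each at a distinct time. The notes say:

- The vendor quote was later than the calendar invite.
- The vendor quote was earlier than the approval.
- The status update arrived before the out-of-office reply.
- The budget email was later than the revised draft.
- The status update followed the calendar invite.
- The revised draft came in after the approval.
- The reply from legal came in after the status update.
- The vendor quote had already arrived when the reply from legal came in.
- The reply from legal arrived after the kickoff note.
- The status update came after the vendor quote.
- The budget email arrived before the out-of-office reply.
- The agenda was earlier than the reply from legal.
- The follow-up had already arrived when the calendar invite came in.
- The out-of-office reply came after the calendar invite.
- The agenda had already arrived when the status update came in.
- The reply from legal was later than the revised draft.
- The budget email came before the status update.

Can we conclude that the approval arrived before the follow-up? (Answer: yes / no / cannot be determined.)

Tracing the constraints gives the follow-up → the calendar invite → the vendor quote → the approval, so the follow-up must come before the approval.
That means the approval cannot be before the follow-up.

no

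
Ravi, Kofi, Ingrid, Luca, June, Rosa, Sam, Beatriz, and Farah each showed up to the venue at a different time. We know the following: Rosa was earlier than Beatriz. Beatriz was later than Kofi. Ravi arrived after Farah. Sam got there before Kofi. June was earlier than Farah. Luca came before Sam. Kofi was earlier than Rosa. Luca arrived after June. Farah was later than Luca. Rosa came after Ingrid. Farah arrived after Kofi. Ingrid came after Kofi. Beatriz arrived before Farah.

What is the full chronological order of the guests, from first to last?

The constraints fix every adjacent pair, so only one ordering works:
June → Luca → Sam → Kofi → Ingrid → Rosa → Beatriz → Farah → Ravi.

June, Luca, Sam, Kofi, Ingrid, Rosa, Beatriz, Farah, Ravi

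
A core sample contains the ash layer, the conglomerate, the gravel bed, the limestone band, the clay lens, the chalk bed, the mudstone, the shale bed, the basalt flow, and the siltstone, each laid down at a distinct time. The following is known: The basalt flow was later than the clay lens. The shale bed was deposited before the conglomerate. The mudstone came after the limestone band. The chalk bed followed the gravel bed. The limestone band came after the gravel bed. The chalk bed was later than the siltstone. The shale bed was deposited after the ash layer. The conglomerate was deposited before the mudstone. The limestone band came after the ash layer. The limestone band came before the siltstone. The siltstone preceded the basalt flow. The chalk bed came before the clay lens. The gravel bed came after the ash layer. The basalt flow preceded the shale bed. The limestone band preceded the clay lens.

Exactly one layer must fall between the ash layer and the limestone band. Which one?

the gravel bed

Tracing the constraints gives the ash layer → the gravel bed → the limestone band, so the gravel bed sits after the ash layer and before the limestone band.
No other layer is forced both after the ash layer and before the limestone band.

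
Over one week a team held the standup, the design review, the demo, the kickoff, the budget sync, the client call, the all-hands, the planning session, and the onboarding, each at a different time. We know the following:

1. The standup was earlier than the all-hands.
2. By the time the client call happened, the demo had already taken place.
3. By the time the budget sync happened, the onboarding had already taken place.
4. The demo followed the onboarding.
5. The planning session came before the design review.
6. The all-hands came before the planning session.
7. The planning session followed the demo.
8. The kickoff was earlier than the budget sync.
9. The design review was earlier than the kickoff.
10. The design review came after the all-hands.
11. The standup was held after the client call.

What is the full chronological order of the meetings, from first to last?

The constraints fix every adjacent pair, so only one ordering works:
the onboarding → the demo → the client call → the standup → the all-hands → the planning session → the design review → the kickoff → the budget sync.

the onboarding, the demo, the client call, the standup, the all-hands, the planning session, the design review, the kickoff, the budget sync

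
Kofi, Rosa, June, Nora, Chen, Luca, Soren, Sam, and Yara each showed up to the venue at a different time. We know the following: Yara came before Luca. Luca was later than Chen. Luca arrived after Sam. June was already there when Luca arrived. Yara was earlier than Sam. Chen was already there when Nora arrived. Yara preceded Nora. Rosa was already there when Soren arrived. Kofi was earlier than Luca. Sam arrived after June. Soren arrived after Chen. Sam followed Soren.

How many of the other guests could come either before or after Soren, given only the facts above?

4

Forced before Soren: Chen and Rosa; forced after Soren: Luca and Sam.
That leaves June, Kofi, Nora, and Yara with no forced order relative to Soren — 4.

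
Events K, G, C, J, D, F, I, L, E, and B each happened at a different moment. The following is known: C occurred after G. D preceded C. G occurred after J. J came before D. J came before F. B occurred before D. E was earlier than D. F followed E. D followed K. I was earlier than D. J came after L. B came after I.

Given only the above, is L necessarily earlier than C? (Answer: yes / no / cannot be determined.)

Chain the constraints: L → J → D → C. Each link is directly stated, so L comes before C.

yes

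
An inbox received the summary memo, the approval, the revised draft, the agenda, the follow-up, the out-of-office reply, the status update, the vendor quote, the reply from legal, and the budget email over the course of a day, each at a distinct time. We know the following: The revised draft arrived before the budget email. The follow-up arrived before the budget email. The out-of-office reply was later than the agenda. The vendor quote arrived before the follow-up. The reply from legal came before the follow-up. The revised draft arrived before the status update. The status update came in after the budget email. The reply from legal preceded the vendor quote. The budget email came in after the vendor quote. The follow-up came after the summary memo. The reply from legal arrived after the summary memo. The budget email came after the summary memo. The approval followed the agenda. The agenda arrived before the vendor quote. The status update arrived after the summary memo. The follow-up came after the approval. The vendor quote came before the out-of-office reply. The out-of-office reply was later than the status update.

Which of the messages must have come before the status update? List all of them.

Directly stated before the status update: the budget email, the revised draft, and the summary memo.
The agenda reaches the status update via the agenda → the vendor quote → the budget email → the status update.
The approval reaches the status update via the approval → the follow-up → the budget email → the status update.
The follow-up reaches the status update via the follow-up → the budget email → the status update.
Likewise the reply from legal and the vendor quote each reach the status update by chaining the stated constraints.

the agenda, the approval, the budget email, the follow-up, the reply from legal, the revised draft, the summary memo, the vendor quote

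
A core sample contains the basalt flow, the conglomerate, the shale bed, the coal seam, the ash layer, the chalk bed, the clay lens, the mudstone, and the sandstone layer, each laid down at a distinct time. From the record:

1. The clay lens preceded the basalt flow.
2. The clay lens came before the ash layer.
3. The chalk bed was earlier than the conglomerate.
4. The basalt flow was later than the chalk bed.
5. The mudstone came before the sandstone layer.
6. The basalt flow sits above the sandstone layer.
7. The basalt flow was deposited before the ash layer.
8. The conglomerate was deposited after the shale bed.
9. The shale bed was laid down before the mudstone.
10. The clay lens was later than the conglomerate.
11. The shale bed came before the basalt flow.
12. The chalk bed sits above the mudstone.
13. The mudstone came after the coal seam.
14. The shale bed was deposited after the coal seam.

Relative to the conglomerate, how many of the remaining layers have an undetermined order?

1

Forced before the conglomerate: the chalk bed, the coal seam, the mudstone, and the shale bed; forced after the conglomerate: the ash layer, the basalt flow, and the clay lens.
That leaves the sandstone layer with no forced order relative to the conglomerate — 1.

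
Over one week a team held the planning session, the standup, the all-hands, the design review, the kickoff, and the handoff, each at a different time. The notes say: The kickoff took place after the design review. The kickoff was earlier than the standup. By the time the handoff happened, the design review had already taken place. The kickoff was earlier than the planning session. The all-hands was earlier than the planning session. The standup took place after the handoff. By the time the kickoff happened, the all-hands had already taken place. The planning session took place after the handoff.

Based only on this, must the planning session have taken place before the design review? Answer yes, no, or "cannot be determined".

no

Tracing the constraints gives the design review → the handoff → the planning session, so the design review must come before the planning session.
That means the planning session cannot be before the design review.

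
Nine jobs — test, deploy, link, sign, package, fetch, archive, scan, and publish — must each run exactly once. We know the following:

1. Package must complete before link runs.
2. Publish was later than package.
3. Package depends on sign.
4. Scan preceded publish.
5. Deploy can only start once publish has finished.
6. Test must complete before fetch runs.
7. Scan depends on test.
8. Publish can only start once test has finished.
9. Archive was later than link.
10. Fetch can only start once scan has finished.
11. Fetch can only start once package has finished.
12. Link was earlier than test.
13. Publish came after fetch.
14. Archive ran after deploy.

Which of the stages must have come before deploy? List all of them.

Directly stated before deploy: publish.
Fetch reaches deploy via fetch → publish → deploy.
Link reaches deploy via link → test → publish → deploy.
Package reaches deploy via package → publish → deploy.
Likewise scan, sign, and test each reach deploy by chaining the stated constraints.
No chain forces archive ahead of deploy.

fetch, link, package, publish, scan, sign, test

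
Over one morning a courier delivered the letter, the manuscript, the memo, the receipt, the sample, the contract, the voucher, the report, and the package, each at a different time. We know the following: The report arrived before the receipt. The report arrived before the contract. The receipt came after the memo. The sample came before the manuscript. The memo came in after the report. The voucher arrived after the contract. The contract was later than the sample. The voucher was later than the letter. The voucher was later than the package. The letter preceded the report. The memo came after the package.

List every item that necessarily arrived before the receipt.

Directly stated before the receipt: the memo and the report.
The letter reaches the receipt via the letter → the report → the receipt.
The package reaches the receipt via the package → the memo → the receipt.

the letter, the memo, the package, the report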